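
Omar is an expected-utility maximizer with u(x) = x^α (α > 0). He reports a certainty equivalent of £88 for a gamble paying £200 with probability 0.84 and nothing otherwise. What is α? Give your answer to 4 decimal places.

Since u(0) = 0, the lottery's EU is 0.84·200^α.
Setting u(88) equal to that: 88^α = 0.84·200^α ⇒ (88/200)^α = 0.84.
Taking logs: α·ln(88/200) = ln(0.84), so α = -0.1743534 / -0.8209806 ≈ 0.2124.

α ≈ 0.2124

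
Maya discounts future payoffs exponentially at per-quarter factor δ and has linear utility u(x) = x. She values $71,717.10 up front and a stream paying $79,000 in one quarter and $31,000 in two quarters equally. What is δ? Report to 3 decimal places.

δ ≈ 0.710

Present value of the stream is 79000·δ + 31000·δ². Indifference gives 79000δ + 31000δ² = 71717.10.
So 31000δ² + 79000δ − 71717.10 = 0.
By the quadratic formula (taking the positive root), δ = (−79000 + √15133920400.00) / 62000 ≈ 0.710.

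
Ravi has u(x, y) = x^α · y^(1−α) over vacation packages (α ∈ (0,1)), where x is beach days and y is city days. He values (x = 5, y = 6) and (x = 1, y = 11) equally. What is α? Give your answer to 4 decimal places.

α ≈ 0.2736

Indifference: 5^α · 6^(1−α) = 1^α · 11^(1−α).
(5/1)^α = (11/6)^(1−α); take logs: α·ln(5/1) = (1−α)·ln(11/6), i.e. α·1.6094379 = (1−α)·0.6061358.
Thus α·(2.2155737) = 0.6061358, so α = 0.6061358/2.2155737 ≈ 0.2736.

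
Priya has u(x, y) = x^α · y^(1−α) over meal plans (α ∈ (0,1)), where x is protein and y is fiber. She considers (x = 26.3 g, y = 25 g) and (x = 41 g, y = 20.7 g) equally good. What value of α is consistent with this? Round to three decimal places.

α ≈ 0.298

The Cobb–Douglas utilities coincide, so 26.3^α·25^(1−α) = 41^α·20.7^(1−α).
(26.3/41)^α = (20.7/25)^(1−α); take logs: α·ln(26.3/41) = (1−α)·ln(20.7/25), i.e. α·-0.444003 = (1−α)·-0.188742.
So α/(1−α) = (-0.188742)/(-0.444003) = 0.425092, and α = 0.425092/1.425092 ≈ 0.298.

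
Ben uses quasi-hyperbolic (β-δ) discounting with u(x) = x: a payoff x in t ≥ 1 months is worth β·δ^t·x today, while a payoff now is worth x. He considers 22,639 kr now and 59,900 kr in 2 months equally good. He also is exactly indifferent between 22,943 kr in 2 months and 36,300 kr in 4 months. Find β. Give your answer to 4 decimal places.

The second indifference involves only future payoffs, so β cancels: β·δ^2·22943 = β·δ^4·36300, giving δ^2 = 22943/36300 = 0.63204, so δ = 0.79501.
The first indifference: 22639 = β·δ^2·59900, so β = 22639/(δ^2·59900) = 22639/(0.63204·59900) ≈ 0.5980.

β ≈ 0.5980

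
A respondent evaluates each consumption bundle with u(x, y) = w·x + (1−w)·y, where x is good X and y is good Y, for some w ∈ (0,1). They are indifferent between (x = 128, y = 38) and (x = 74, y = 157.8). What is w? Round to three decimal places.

w = 0.689

u(128,38) = u(74,157.8) means w·128 + (1−w)·38 = w·74 + (1−w)·157.8.
Collecting terms: w·54 = (1−w)·119.8.
The marginal rate of substitution is 119.8/54, so w = 119.8/(54+119.8) = 0.689.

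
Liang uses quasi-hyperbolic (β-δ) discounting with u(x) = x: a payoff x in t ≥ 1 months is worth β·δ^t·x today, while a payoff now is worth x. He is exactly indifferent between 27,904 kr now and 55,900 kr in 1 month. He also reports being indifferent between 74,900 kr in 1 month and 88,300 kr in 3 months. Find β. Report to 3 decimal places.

Both payoffs in the second observation are in the future, so β drops out: δ^1·74900 = δ^3·88300 ⇒ δ^2 = 74900/88300 = 0.84824, so δ = 0.92100.
The first indifference: 27904 = β·δ·55900, so β = 27904/(δ·55900) = 27904/(0.92100·55900) ≈ 0.542.

β ≈ 0.542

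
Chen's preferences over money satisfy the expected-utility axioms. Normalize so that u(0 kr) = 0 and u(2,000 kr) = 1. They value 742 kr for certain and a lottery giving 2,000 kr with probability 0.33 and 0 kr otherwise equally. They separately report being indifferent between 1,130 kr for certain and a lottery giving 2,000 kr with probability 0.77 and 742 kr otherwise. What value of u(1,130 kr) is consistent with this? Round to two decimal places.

0.85

The first gamble pins u(742 kr): it must equal 0.33·1 + 0.67·0 = 0.33.
Chaining: u(1,130 kr) = 0.77·1.00 + 0.23·0.33 = 0.8459.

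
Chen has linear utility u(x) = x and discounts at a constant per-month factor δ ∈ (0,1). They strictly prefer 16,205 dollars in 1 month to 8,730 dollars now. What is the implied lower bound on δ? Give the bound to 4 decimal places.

The preference means 8730 < δ·16205.
Dividing through by 16205 gives δ > 0.53872.

δ > 0.5387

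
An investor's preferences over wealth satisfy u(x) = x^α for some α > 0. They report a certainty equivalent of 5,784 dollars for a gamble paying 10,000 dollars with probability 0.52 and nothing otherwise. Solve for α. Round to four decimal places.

α ≈ 1.1944

EU(lottery) = 0.52·10000^α + 0.48·0 = 0.52·10000^α.
Setting u(5784) equal to that: 5784^α = 0.52·10000^α ⇒ (5784/10000)^α = 0.52.
α = ln(0.52) / ln(5784/10000) = -0.6539265/-0.5474896 ≈ 1.1944.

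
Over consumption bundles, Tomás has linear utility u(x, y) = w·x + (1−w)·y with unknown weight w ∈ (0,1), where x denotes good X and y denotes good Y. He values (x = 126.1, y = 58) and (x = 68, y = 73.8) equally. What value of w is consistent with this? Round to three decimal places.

u(126.1,58) = u(68,73.8) means w·126.1 + (1−w)·58 = w·68 + (1−w)·73.8.
w·(126.1−68) = (1−w)·(73.8−58), i.e. w·58.1 = (1−w)·15.8.
The marginal rate of substitution is 15.8/58.1, so w = 15.8/(58.1+15.8) = 0.214.

w = 0.214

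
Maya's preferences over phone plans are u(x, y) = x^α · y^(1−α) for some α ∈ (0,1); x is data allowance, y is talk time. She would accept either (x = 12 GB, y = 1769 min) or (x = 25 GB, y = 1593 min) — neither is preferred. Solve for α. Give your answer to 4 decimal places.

The Cobb–Douglas utilities coincide, so 12^α·1769^(1−α) = 25^α·1593^(1−α).
Rearrange to (12/25)^α = (1593/1769)^(1−α) and take logs: α·-0.7339692 = (1−α)·-0.1047954.
Thus α·(-0.8387646) = -0.1047954, so α = -0.1047954/-0.8387646 ≈ 0.1249.

α ≈ 0.1249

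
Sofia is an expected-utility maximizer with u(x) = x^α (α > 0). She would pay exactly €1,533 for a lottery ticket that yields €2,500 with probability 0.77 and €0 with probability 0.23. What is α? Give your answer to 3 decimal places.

α ≈ 0.534

Since u(0) = 0, the lottery's EU is 0.77·2500^α.
Indifference: 1533^α = 0.77·2500^α, so (1533/2500)^α = 0.77.
α = ln(0.77) / ln(1533/2500) = -0.261365/-0.489064 ≈ 0.534.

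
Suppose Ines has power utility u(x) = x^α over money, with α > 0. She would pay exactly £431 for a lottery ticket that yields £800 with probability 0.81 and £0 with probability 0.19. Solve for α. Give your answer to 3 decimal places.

EU(lottery) = 0.81·800^α + 0.19·0 = 0.81·800^α.
Setting u(431) equal to that: 431^α = 0.81·800^α ⇒ (431/800)^α = 0.81.
Take logs: α = ln 0.81 / ln(431/800) ≈ 0.34069.

α ≈ 0.341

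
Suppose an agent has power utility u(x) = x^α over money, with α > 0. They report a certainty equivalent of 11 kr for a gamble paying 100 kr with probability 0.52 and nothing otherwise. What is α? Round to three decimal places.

EU(lottery) = 0.52·100^α + 0.48·0 = 0.52·100^α.
Indifference: 11^α = 0.52·100^α, so (11/100)^α = 0.52.
Taking logs: α·ln(11/100) = ln(0.52), so α = -0.653926 / -2.207275 ≈ 0.296.

α ≈ 0.296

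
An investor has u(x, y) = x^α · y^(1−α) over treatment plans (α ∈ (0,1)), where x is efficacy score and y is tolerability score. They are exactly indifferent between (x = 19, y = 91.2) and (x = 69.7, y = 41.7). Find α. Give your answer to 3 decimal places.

The Cobb–Douglas utilities coincide, so 19^α·91.2^(1−α) = 69.7^α·41.7^(1−α).
(19/69.7)^α = (41.7/91.2)^(1−α); take logs: α·ln(19/69.7) = (1−α)·ln(41.7/91.2), i.e. α·-1.299761 = (1−α)·-0.782554.
So α/(1−α) = (-0.782554)/(-1.299761) = 0.602075, and α = 0.602075/1.602075 ≈ 0.376.

α ≈ 0.376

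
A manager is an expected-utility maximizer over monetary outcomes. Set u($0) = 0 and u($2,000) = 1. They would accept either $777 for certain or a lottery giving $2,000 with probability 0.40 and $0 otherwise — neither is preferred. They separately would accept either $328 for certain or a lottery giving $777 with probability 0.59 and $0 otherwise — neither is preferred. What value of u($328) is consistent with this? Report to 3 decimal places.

0.236

First, u($777) = 0.40·u($2,000) + 0.60·u($0) = 0.40.
Then u($328) = 0.59·u($777) + 0.41·u($0) = 0.59·0.40 + 0.41·0.00 = 0.2360.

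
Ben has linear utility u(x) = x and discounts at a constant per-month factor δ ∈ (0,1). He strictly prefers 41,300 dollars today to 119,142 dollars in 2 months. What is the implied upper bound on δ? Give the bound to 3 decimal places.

The preference means 41300 > δ^2·119142.
Dividing by 119142: δ^2 < 0.34665. Both sides are positive, so the square root keeps the direction.
δ < 0.34665^(1/2) = 0.589.

δ < 0.589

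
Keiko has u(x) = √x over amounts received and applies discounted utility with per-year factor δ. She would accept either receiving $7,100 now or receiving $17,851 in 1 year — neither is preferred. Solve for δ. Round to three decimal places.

Indifference means u(7100) = δ · u(17851), so δ = u(7100)/u(17851).
Since u(x) = √x, δ = √(7100/17851) = 0.63066.

δ ≈ 0.631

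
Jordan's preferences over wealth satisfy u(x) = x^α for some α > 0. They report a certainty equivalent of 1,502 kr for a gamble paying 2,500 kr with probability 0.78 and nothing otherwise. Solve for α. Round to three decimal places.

α ≈ 0.488

Since u(0) = 0, the lottery's EU is 0.78·2500^α.
Indifference: 1502^α = 0.78·2500^α, so (1502/2500)^α = 0.78.
Take logs: α = ln 0.78 / ln(1502/2500) ≈ 0.48766.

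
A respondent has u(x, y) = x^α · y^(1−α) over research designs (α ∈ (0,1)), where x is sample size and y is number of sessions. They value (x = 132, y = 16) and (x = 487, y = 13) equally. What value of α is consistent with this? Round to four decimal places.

Indifference: 132^α · 16^(1−α) = 487^α · 13^(1−α).
(132/487)^α = (13/16)^(1−α); take logs: α·ln(132/487) = (1−α)·ln(13/16), i.e. α·-1.3054622 = (1−α)·-0.2076394.
Thus α·(-1.5131016) = -0.2076394, so α = -0.2076394/-1.5131016 ≈ 0.1372.

α ≈ 0.1372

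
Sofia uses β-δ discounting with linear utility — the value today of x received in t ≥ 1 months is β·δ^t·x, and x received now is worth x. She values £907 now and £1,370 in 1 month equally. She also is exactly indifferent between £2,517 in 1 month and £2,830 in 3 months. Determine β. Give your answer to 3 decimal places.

From the later pair, β·δ^1·2517 = β·δ^3·2830; dividing through, δ^2 = 2517/2830 = 0.88940, so δ = 0.94308.
Substituting δ into 907 = β·δ·1370: β = 907/(1292.019) ≈ 0.702.

β ≈ 0.702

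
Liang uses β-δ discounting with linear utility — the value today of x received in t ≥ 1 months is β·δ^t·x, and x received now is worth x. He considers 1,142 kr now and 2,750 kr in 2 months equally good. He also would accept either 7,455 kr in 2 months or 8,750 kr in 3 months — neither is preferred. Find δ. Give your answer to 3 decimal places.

The second indifference involves only future payoffs, so β cancels: β·δ^2·7455 = β·δ^3·8750, giving δ = 7455/8750 = 0.85200.

δ ≈ 0.852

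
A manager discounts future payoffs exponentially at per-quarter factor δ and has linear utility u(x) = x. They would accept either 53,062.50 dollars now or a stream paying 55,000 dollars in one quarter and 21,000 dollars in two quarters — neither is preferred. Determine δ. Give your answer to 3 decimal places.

δ ≈ 0.750

Present value of the stream is 55000·δ + 21000·δ². Indifference gives 55000δ + 21000δ² = 53062.50.
That is, 21000δ² + 55000δ − 53062.50 = 0, a quadratic in δ.
δ = (−55000 + √(55000² + 4·21000·53062.50)) / (2·21000) = (−55000 + √7482250000.00) / 42000 ≈ 0.750.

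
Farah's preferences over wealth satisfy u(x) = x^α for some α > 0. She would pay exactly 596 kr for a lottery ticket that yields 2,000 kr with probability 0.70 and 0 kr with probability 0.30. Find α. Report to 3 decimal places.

α ≈ 0.295

Since u(0) = 0, the lottery's EU is 0.70·2000^α.
Indifference: 596^α = 0.70·2000^α, so (596/2000)^α = 0.70.
α = ln(0.70) / ln(596/2000) = -0.356675/-1.210662 ≈ 0.295.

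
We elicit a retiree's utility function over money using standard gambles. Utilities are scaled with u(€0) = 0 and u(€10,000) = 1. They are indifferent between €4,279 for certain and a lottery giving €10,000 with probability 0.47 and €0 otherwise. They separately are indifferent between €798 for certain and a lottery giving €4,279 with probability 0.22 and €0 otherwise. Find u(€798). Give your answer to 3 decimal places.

The first gamble pins u(€4,279): it must equal 0.47·1 + 0.53·0 = 0.47.
The second indifference gives u(€798) = 0.22·u(€4,279) + 0.78·u(€0) = 0.22·0.47 + 0.78·0.00 = 0.1034.

0.103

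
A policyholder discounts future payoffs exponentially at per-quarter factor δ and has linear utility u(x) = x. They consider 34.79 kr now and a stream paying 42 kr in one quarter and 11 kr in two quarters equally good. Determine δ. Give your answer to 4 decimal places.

The stream is worth 42δ + 11δ² today, so 42δ + 11δ² = 34.79.
Rearranged: 11δ² + 42δ − 34.79 = 0.
δ = (−42 + √(42² + 4·11·34.79)) / (2·11) = (−42 + √3294.76) / 22 ≈ 0.7000.

δ ≈ 0.7000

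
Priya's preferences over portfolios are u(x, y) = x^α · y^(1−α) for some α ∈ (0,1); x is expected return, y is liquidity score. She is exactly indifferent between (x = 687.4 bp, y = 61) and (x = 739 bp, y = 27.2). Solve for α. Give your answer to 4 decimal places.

Set the two utilities equal: 687.4^α·61^(1−α) = 739^α·27.2^(1−α).
(687.4/739)^α = (27.2/61)^(1−α); take logs: α·ln(687.4/739) = (1−α)·ln(27.2/61), i.e. α·-0.0723816 = (1−α)·-0.8076569.
Thus α·(-0.8800385) = -0.8076569, so α = -0.8076569/-0.8800385 ≈ 0.9178.

α ≈ 0.9178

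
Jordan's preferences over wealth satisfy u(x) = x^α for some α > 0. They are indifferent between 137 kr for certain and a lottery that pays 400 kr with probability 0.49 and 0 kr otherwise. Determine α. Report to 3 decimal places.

Since u(0) = 0, the lottery's EU is 0.49·400^α.
Indifference: 137^α = 0.49·400^α, so (137/400)^α = 0.49.
Taking logs: α·ln(137/400) = ln(0.49), so α = -0.713350 / -1.071484 ≈ 0.666.

α ≈ 0.666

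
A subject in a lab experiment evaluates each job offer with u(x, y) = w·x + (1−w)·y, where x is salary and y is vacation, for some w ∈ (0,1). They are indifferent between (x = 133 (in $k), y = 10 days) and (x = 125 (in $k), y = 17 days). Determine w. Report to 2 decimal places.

w = 0.47

Equating utilities: w·133 + (1−w)·10 = w·125 + (1−w)·17.
Rearranging, 8·w − 7·(1−w) = 0.
The marginal rate of substitution is 7/8, so w = 7/(8+7) = 0.47.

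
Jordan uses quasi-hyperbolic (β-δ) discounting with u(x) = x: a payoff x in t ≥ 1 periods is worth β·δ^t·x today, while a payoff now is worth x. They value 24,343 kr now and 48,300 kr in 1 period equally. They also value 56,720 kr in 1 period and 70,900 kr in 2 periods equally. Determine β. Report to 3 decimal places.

β ≈ 0.630

The second indifference involves only future payoffs, so β cancels: β·δ^1·56720 = β·δ^2·70900, giving δ = 56720/70900 = 0.80000.
Now use the now-vs-future pair: 24343 = β·δ·48300 gives β = 24343/(0.80000·48300) ≈ 0.630.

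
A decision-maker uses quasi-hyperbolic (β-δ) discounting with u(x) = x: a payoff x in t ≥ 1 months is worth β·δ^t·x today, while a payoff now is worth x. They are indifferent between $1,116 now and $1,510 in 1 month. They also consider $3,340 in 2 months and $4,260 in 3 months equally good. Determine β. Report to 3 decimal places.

Both payoffs in the second observation are in the future, so β drops out: δ^2·3340 = δ^3·4260 ⇒ δ = 3340/4260 = 0.78404.
The first indifference: 1116 = β·δ·1510, so β = 1116/(δ·1510) = 1116/(0.78404·1510) ≈ 0.943.

β ≈ 0.943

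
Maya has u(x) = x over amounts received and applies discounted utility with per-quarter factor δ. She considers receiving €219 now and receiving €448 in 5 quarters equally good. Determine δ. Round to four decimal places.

δ ≈ 0.8666

Equating discounted utilities: u(219) = δ^5·u(448) ⇒ δ^5 = u(219)/u(448).
With u(x) = x: δ^5 = 219/448 = 0.48884.
Taking the 5th root: δ = 0.48884^(1/5) ≈ 0.8666.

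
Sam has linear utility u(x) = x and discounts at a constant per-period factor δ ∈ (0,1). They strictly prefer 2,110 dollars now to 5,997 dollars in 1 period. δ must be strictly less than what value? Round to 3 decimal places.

Under u(x) = x this choice says 2110 > δ·5997.
So δ < 2110/5997 = 0.35184.

δ < 0.352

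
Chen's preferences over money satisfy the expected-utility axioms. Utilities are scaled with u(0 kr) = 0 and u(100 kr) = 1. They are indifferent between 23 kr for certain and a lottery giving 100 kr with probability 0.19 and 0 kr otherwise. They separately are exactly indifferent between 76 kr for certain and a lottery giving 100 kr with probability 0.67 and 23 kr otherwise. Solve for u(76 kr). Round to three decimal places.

0.733

The first gamble pins u(23 kr): it must equal 0.19·1 + 0.81·0 = 0.19.
Chaining: u(76 kr) = 0.67·1.00 + 0.33·0.19 = 0.7327.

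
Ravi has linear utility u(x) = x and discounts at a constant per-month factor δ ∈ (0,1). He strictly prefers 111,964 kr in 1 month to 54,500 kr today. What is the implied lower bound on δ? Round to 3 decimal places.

δ > 0.487

Comparing present values: 54500 < δ·111964.
Dividing through by 111964 gives δ > 0.48676.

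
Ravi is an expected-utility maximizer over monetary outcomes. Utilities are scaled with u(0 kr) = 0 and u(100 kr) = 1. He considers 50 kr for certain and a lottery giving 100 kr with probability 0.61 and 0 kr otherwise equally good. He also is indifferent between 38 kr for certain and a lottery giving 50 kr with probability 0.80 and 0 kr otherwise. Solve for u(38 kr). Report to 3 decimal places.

First, u(50 kr) = 0.61·u(100 kr) + 0.39·u(0 kr) = 0.61.
Chaining: u(38 kr) = 0.80·0.61 + 0.20·0.00 = 0.4880.

0.488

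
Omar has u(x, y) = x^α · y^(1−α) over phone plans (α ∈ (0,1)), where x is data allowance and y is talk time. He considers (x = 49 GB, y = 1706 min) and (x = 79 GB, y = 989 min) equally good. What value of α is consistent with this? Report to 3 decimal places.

Indifference: 49^α · 1706^(1−α) = 79^α · 989^(1−α).
Taking logs: α·ln 49 + (1−α)·ln 1706 = α·ln 79 + (1−α)·ln 989, i.e. α·-0.477628 = (1−α)·-0.545212.
Thus α·(-1.022840) = -0.545212, so α = -0.545212/-1.022840 ≈ 0.533.

α ≈ 0.533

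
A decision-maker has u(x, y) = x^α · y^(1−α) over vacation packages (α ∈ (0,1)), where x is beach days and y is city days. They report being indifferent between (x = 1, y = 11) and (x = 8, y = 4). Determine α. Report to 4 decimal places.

α ≈ 0.3273

Indifference: 1^α · 11^(1−α) = 8^α · 4^(1−α).
(1/8)^α = (4/11)^(1−α); take logs: α·ln(1/8) = (1−α)·ln(4/11), i.e. α·-2.0794415 = (1−α)·-1.0116009.
With A = -2.0794415 and B = -1.0116009: α·A = (1−α)·B, so α = B/(A+B) = -1.0116009/-3.0910424 ≈ 0.3273.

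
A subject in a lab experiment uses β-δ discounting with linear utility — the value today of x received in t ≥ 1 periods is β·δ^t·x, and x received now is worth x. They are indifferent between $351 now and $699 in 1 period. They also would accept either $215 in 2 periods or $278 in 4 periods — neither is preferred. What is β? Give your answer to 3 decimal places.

β ≈ 0.571

The second indifference involves only future payoffs, so β cancels: β·δ^2·215 = β·δ^4·278, giving δ^2 = 215/278 = 0.77338, so δ = 0.87942.
Substituting δ into 351 = β·δ·699: β = 351/(614.715) ≈ 0.571.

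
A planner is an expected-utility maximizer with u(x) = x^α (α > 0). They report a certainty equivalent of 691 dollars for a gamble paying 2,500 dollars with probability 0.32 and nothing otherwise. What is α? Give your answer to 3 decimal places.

α ≈ 0.886

EU(lottery) = 0.32·2500^α + 0.68·0 = 0.32·2500^α.
Setting u(691) equal to that: 691^α = 0.32·2500^α ⇒ (691/2500)^α = 0.32.
α = ln(0.32) / ln(691/2500) = -1.139434/-1.285906 ≈ 0.886.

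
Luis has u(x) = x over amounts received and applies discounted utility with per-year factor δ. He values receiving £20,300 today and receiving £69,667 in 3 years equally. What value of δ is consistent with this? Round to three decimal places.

δ ≈ 0.663

Indifference means u(20300) = δ^3 · u(69667), so δ^3 = u(20300)/u(69667).
With u(x) = x: δ^3 = 20300/69667 = 0.29139.
Hence δ = (0.29139)^(1/3) = 0.66296.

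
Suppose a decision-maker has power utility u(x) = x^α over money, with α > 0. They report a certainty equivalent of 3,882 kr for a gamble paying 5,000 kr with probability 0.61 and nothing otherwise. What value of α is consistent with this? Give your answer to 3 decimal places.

EU(lottery) = 0.61·5000^α + 0.39·0 = 0.61·5000^α.
Setting u(3882) equal to that: 3882^α = 0.61·5000^α ⇒ (3882/5000)^α = 0.61.
Take logs: α = ln 0.61 / ln(3882/5000) ≈ 1.95307.

α ≈ 1.953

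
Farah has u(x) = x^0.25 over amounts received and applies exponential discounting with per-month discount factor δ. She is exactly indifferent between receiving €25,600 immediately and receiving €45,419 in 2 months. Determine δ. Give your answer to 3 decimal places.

Equating discounted utilities: u(25600) = δ^2·u(45419) ⇒ δ^2 = u(25600)/u(45419).
Since u(x) = x^0.25, δ^2 = (25600/45419)^0.25 = 0.56364^0.25 = 0.86646.
Taking the square root: δ = 0.86646^(1/2) ≈ 0.931.

δ ≈ 0.931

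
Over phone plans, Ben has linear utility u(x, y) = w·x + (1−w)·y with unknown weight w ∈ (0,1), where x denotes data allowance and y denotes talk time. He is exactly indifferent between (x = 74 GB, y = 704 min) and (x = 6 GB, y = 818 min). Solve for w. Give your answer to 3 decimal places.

w = 0.626

Indifference: w·74 + (1−w)·704 = w·6 + (1−w)·818.
Collecting terms: w·68 = (1−w)·114.
So w/(1−w) = 114/68 = 1.6765, giving w = 114/(68+114) = 0.626.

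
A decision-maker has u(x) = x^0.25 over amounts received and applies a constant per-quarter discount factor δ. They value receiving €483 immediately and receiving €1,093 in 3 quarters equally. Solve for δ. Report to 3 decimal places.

δ ≈ 0.934

The payoff in 3 quarters is discounted by δ^3, so u(483) = δ^3·u(1093) and δ^3 = u(483)/u(1093).
With u(x) = x^0.25: δ^3 = 483^0.25/1093^0.25 = (483/1093)^0.25 = 0.81533.
Taking the cube root: δ = 0.81533^(1/3) ≈ 0.934.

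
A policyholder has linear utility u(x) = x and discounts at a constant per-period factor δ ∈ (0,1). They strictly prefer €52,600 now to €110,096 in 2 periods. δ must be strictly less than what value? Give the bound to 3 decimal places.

δ < 0.691

Under u(x) = x this choice says 52600 > δ^2·110096.
Hence δ^2 < 52600/110096 = 0.47776, and x ↦ x^(1/2) is increasing on (0,∞).
δ < (52600/110096)^(1/2) ≈ 0.691.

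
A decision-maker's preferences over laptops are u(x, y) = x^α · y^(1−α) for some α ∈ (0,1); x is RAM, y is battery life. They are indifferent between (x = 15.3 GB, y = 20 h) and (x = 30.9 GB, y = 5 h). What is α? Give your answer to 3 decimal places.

The Cobb–Douglas utilities coincide, so 15.3^α·20^(1−α) = 30.9^α·5^(1−α).
Rearrange to (15.3/30.9)^α = (5/20)^(1−α) and take logs: α·-0.702903 = (1−α)·-1.386294.
Thus α·(-2.089197) = -1.386294, so α = -1.386294/-2.089197 ≈ 0.664.

α ≈ 0.664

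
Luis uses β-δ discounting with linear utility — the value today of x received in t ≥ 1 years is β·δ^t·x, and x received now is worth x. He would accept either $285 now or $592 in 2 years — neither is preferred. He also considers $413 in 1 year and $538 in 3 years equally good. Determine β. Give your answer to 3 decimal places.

β ≈ 0.627

From the later pair, β·δ^1·413 = β·δ^3·538; dividing through, δ^2 = 413/538 = 0.76766, so δ = 0.87616.
Substituting δ into 285 = β·δ^2·592: β = 285/(454.454) ≈ 0.627.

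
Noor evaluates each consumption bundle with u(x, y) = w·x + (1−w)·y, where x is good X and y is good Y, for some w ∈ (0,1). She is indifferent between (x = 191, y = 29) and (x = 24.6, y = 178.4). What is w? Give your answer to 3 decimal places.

w = 0.473

u(191,29) = u(24.6,178.4) means w·191 + (1−w)·29 = w·24.6 + (1−w)·178.4.
Rearranging, 166.4·w − 149.4·(1−w) = 0.
Hence w = 149.4/(166.4+149.4) = 149.4/315.8 = 0.473.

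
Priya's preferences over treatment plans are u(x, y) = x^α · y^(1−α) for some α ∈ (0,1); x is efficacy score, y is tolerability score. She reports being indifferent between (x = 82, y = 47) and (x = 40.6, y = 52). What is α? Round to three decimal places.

Set the two utilities equal: 82^α·47^(1−α) = 40.6^α·52^(1−α).
Taking logs: α·ln 82 + (1−α)·ln 47 = α·ln 40.6 + (1−α)·ln 52, i.e. α·0.702951 = (1−α)·0.101096.
So α/(1−α) = (0.101096)/(0.702951) = 0.143817, and α = 0.143817/1.143817 ≈ 0.126.

α ≈ 0.126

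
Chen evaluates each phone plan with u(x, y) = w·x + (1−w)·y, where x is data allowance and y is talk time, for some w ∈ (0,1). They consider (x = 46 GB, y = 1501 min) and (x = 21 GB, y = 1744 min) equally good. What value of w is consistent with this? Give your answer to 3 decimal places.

u(46,1501) = u(21,1744) means w·46 + (1−w)·1501 = w·21 + (1−w)·1744.
w·(46−21) = (1−w)·(1744−1501), i.e. w·25 = (1−w)·243.
Hence w = 243/(25+243) = 243/268 = 0.907.

w = 0.907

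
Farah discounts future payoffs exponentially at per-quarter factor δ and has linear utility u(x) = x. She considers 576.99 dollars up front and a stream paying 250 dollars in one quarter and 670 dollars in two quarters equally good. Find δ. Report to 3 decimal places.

δ ≈ 0.760

Present value of the stream is 250·δ + 670·δ². Indifference gives 250δ + 670δ² = 576.99.
That is, 670δ² + 250δ − 576.99 = 0, a quadratic in δ.
By the quadratic formula (taking the positive root), δ = (−250 + √1608833.20) / 1340 ≈ 0.760.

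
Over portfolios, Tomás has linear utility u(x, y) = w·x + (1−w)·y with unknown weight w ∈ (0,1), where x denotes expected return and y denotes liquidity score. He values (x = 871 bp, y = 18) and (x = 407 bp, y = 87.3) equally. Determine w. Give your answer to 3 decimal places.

w = 0.130

Equating utilities: w·871 + (1−w)·18 = w·407 + (1−w)·87.3.
Rearranging, 464·w − 69.3·(1−w) = 0.
So w/(1−w) = 69.3/464 = 0.1494, giving w = 69.3/(464+69.3) = 0.130.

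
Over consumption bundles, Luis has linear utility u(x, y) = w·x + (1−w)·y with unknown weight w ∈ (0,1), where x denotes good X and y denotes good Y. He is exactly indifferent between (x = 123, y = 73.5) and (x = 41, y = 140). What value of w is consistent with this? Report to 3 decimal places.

w = 0.448

Indifference: w·123 + (1−w)·73.5 = w·41 + (1−w)·140.
Collecting terms: w·82 = (1−w)·66.5.
So w/(1−w) = 66.5/82 = 0.8110, giving w = 66.5/(82+66.5) = 0.448.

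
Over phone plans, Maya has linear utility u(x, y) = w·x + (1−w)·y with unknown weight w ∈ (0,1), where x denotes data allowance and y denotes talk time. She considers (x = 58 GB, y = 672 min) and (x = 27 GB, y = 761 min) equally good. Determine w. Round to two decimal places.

w = 0.74

Indifference: w·58 + (1−w)·672 = w·27 + (1−w)·761.
Rearranging, 31·w − 89·(1−w) = 0.
The marginal rate of substitution is 89/31, so w = 89/(31+89) = 0.74.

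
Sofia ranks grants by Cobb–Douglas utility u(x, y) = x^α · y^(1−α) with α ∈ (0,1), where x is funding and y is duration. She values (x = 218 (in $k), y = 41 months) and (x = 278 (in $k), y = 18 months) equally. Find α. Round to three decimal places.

Indifference: 218^α · 41^(1−α) = 278^α · 18^(1−α).
Rearrange to (218/278)^α = (18/41)^(1−α) and take logs: α·-0.243126 = (1−α)·-0.823200.
With A = -0.243126 and B = -0.823200: α·A = (1−α)·B, so α = B/(A+B) = -0.823200/-1.066326 ≈ 0.772.

α ≈ 0.772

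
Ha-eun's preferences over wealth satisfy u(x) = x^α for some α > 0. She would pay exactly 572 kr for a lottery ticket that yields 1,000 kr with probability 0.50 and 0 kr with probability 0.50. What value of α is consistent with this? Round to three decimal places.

α ≈ 1.241

The lottery's expected utility is 0.50·u(1000) + 0.50·u(0) = 0.50·1000^α (since u(0) = 0 for α > 0).
Indifference: 572^α = 0.50·1000^α, so (572/1000)^α = 0.50.
Taking logs: α·ln(572/1000) = ln(0.50), so α = -0.693147 / -0.558616 ≈ 1.241.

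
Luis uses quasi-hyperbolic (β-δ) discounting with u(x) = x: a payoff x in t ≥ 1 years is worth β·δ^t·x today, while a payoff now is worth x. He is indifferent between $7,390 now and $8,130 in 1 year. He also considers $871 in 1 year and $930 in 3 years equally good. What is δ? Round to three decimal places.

The second indifference involves only future payoffs, so β cancels: β·δ^1·871 = β·δ^3·930, giving δ^2 = 871/930 = 0.93656, so δ = 0.96776.

δ ≈ 0.968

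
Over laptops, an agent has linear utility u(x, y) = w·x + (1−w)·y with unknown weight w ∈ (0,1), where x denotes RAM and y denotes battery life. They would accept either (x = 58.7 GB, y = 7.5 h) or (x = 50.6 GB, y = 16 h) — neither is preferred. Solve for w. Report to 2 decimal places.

u(58.7,7.5) = u(50.6,16) means w·58.7 + (1−w)·7.5 = w·50.6 + (1−w)·16.
w·(58.7−50.6) = (1−w)·(16−7.5), i.e. w·8.1 = (1−w)·8.5.
So w/(1−w) = 8.5/8.1 = 1.0494, giving w = 8.5/(8.1+8.5) = 0.51.

w = 0.51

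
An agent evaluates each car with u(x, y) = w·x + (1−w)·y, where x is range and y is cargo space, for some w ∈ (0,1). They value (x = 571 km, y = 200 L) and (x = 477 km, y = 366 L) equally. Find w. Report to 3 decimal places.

w = 0.638

Indifference: w·571 + (1−w)·200 = w·477 + (1−w)·366.
Rearranging, 94·w − 166·(1−w) = 0.
So w/(1−w) = 166/94 = 1.7660, giving w = 166/(94+166) = 0.638.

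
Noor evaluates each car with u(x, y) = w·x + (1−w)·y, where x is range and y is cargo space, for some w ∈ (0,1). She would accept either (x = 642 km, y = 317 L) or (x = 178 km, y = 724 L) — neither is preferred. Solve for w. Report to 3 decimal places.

w = 0.467

u(642,317) = u(178,724) means w·642 + (1−w)·317 = w·178 + (1−w)·724.
Collecting terms: w·464 = (1−w)·407.
Hence w = 407/(464+407) = 407/871 = 0.467.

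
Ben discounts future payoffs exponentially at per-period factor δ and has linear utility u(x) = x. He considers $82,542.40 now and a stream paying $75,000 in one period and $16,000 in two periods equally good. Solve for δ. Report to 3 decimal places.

Present value of the stream is 75000·δ + 16000·δ². Indifference gives 75000δ + 16000δ² = 82542.40.
Rearranged: 16000δ² + 75000δ − 82542.40 = 0.
The positive root is δ = [−75000 + √(75000² + 4·16000·82542.40)] / (2·16000) = (−75000 + 104440.000)/32000 ≈ 0.920.

δ ≈ 0.920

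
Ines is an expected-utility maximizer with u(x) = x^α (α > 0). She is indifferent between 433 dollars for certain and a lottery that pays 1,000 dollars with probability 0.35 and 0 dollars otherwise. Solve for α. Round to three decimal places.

α ≈ 1.254

The lottery's expected utility is 0.35·u(1000) + 0.65·u(0) = 0.35·1000^α (since u(0) = 0 for α > 0).
Equating: 433^α = 0.35·1000^α, i.e. 0.4330^α = 0.35.
Taking logs: α·ln(433/1000) = ln(0.35), so α = -1.049822 / -0.837018 ≈ 1.254.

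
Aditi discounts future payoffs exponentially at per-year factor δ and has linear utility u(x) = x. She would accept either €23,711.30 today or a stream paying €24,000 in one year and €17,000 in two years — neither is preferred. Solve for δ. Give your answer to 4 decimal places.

δ ≈ 0.6700

Present value of the stream is 24000·δ + 17000·δ². Indifference gives 24000δ + 17000δ² = 23711.30.
That is, 17000δ² + 24000δ − 23711.30 = 0, a quadratic in δ.
The positive root is δ = [−24000 + √(24000² + 4·17000·23711.30)] / (2·17000) = (−24000 + 46780.000)/34000 ≈ 0.6700.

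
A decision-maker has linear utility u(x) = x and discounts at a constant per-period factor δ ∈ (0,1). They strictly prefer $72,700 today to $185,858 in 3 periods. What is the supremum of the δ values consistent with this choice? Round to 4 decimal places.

δ < 0.7313

The preference means 72700 > δ^3·185858.
Dividing by 185858: δ^3 < 0.39116. Both sides are positive, so the cube root keeps the direction.
δ < 0.39116^(1/3) = 0.7313.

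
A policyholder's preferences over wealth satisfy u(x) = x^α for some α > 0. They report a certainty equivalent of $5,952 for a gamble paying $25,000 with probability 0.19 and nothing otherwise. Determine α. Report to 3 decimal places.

The lottery's expected utility is 0.19·u(25000) + 0.81·u(0) = 0.19·25000^α (since u(0) = 0 for α > 0).
Indifference: 5952^α = 0.19·25000^α, so (5952/25000)^α = 0.19.
α = ln(0.19) / ln(5952/25000) = -1.660731/-1.435149 ≈ 1.157.

α ≈ 1.157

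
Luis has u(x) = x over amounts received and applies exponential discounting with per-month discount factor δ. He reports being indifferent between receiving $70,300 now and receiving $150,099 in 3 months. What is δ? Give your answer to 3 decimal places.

Indifference means u(70300) = δ^3 · u(150099), so δ^3 = u(70300)/u(150099).
With u(x) = x: δ^3 = 70300/150099 = 0.46836.
So δ = 0.46836^(1/3) ≈ 0.777.

δ ≈ 0.777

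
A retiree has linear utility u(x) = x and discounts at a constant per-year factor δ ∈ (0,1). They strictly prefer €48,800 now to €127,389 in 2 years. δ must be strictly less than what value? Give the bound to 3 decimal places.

δ < 0.619

Under u(x) = x this choice says 48800 > δ^2·127389.
Dividing by 127389: δ^2 < 0.38308. Both sides are positive, so the square root keeps the direction.
δ < 0.38308^(1/2) = 0.619.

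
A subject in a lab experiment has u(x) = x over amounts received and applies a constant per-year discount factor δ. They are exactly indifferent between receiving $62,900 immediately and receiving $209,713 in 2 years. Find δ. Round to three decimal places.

δ ≈ 0.548

Equating discounted utilities: u(62900) = δ^2·u(209713) ⇒ δ^2 = u(62900)/u(209713).
With u(x) = x: δ^2 = 62900/209713 = 0.29993.
Taking the square root: δ = 0.29993^(1/2) ≈ 0.548.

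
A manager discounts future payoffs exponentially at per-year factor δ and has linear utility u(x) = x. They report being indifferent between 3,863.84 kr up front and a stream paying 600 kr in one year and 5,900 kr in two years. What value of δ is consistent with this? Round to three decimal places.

δ ≈ 0.760

The stream is worth 600δ + 5900δ² today, so 600δ + 5900δ² = 3863.84.
Rearranged: 5900δ² + 600δ − 3863.84 = 0.
The positive root is δ = [−600 + √(600² + 4·5900·3863.84)] / (2·5900) = (−600 + 9568.000)/11800 ≈ 0.760.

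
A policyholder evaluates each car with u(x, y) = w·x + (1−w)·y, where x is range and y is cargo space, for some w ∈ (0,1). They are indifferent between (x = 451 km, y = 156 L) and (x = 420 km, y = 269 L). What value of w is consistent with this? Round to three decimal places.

w = 0.785

u(451,156) = u(420,269) means w·451 + (1−w)·156 = w·420 + (1−w)·269.
w·(451−420) = (1−w)·(269−156), i.e. w·31 = (1−w)·113.
So w/(1−w) = 113/31 = 3.6452, giving w = 113/(31+113) = 0.785.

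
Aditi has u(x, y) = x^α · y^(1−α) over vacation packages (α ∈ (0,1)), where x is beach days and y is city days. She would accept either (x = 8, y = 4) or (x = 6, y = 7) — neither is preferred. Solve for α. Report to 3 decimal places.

α ≈ 0.660

Indifference: 8^α · 4^(1−α) = 6^α · 7^(1−α).
(8/6)^α = (7/4)^(1−α); take logs: α·ln(8/6) = (1−α)·ln(7/4), i.e. α·0.287682 = (1−α)·0.559616.
Thus α·(0.847298) = 0.559616, so α = 0.559616/0.847298 ≈ 0.660.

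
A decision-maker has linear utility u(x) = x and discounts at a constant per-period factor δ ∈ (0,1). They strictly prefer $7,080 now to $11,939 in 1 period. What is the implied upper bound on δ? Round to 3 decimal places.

δ < 0.593

The preference means 7080 > δ·11939.
Dividing through by 11939 gives δ < 0.59301.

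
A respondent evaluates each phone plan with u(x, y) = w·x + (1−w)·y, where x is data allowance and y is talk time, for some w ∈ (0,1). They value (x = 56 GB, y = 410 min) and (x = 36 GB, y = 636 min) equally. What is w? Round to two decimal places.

w = 0.92

Indifference: w·56 + (1−w)·410 = w·36 + (1−w)·636.
Rearranging, 20·w − 226·(1−w) = 0.
The marginal rate of substitution is 226/20, so w = 226/(20+226) = 0.92.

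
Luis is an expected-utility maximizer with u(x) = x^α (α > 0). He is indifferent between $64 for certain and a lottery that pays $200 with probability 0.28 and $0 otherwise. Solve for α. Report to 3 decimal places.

Since u(0) = 0, the lottery's EU is 0.28·200^α.
Indifference: 64^α = 0.28·200^α, so (64/200)^α = 0.28.
α = ln(0.28) / ln(64/200) = -1.272966/-1.139434 ≈ 1.117.

α ≈ 1.117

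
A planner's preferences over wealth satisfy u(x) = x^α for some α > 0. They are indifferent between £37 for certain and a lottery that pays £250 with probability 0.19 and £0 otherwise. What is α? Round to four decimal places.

α ≈ 0.8692

Since u(0) = 0, the lottery's EU is 0.19·250^α.
Indifference: 37^α = 0.19·250^α, so (37/250)^α = 0.19.
Take logs: α = ln 0.19 / ln(37/250) ≈ 0.869246.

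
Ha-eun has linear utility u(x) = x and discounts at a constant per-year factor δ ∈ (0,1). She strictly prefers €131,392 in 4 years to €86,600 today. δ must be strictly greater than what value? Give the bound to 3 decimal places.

Comparing present values: 86600 < δ^4·131392.
So δ^4 > 86600/131392 = 0.65910; taking the 4th root of both positive sides preserves the inequality.
δ > 0.65910^(1/4) = 0.901.

δ > 0.901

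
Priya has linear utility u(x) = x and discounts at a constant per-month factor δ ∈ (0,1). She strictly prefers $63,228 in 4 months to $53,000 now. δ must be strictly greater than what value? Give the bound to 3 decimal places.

δ > 0.957

The preference means 53000 < δ^4·63228.
Hence δ^4 > 53000/63228 = 0.83824, and x ↦ x^(1/4) is increasing on (0,∞).
δ > (53000/63228)^(1/4) ≈ 0.957.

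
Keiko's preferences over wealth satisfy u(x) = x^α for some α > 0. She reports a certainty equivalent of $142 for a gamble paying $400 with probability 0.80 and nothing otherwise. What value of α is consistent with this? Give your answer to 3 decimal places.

α ≈ 0.215

The lottery's expected utility is 0.80·u(400) + 0.20·u(0) = 0.80·400^α (since u(0) = 0 for α > 0).
Equating: 142^α = 0.80·400^α, i.e. 0.3550^α = 0.80.
α = ln(0.80) / ln(142/400) = -0.223144/-1.035637 ≈ 0.215.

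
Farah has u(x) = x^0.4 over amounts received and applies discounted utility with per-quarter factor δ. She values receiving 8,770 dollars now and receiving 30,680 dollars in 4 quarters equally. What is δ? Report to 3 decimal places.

δ ≈ 0.882

Indifference means u(8770) = δ^4 · u(30680), so δ^4 = u(8770)/u(30680).
With u(x) = x^0.4: δ^4 = 8770^0.4/30680^0.4 = (8770/30680)^0.4 = 0.60598.
Taking the 4th root: δ = 0.60598^(1/4) ≈ 0.882.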